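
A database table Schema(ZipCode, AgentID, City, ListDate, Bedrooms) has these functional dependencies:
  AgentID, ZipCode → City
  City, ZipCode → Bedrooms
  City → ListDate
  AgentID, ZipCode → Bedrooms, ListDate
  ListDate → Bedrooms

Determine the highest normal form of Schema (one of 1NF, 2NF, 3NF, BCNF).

Candidate key: {AgentID, ZipCode}. Prime attributes: {AgentID, ZipCode}.
For City, ZipCode → Bedrooms we have {City, ZipCode}⁺ = {Bedrooms, City, ListDate, ZipCode}; {City, ZipCode} is not a superkey, so BCNF fails.
City, ZipCode → Bedrooms has non-prime {Bedrooms} on the right and a non-superkey on the left, so 3NF fails.
Checking every proper subset of each key, none determines a non-prime attribute — 2NF is satisfied.

2NF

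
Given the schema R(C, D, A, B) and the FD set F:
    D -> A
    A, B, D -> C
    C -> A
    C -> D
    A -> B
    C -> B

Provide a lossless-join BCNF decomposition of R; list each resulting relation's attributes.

{A, B}; {A, C, D}

Candidate keys of the original relation: {C}, {D}.
In {A, B, C, D}, {A} is not a superkey ({A}⁺ restricted to this set is {A, B}), so split on A -> B into {A, B} and {A, C, D}.
{A, B} has no BCNF violation.
{A, C, D} has no BCNF violation.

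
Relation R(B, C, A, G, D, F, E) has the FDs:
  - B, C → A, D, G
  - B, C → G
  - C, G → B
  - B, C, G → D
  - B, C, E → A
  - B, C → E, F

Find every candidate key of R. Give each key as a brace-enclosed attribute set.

{B, C}, {C, G}

Attributes never on any right-hand side: {C} — every candidate key must contain it.
{B, C}⁺ = {A, B, C, D, E, F, G}, which is every attribute, so {B, C} is a candidate key.
{C, G}⁺ = {A, B, C, D, E, F, G}, which is every attribute, so {C, G} is a candidate key.
These are minimal and exhaustive — every other superkey contains one of them.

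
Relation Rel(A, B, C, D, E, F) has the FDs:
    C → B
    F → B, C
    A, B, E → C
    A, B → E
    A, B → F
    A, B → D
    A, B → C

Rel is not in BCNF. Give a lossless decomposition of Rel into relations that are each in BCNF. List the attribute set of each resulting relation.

{A, D, E, F}; {B, C}; {C, F}

Candidate keys of the original relation: {A, B}, {A, C}, {A, F}.
{A, B, C, D, E, F}: {C} determines {B, C} here but is not a superkey — split on C → B, giving {B, C} and {A, C, D, E, F}.
{B, C} is in BCNF.
{A, C, D, E, F}: {F} determines {C, F} here but is not a superkey — split on F → C, giving {C, F} and {A, D, E, F}.
{C, F} is in BCNF.
{A, D, E, F} is in BCNF.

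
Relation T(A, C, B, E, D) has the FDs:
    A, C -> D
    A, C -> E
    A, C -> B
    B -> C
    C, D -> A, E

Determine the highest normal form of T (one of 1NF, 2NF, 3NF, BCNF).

3NF

Candidate keys: {A, B}, {A, C}, {B, D}, {C, D}. Prime attributes: {A, B, C, D}.
B -> C breaks BCNF: {B}⁺ = {B, C}, so {B} is not a superkey.
Since {C} ⊆ prime attributes and every other non-superkey FD also has a prime right side, the schema is in 3NF.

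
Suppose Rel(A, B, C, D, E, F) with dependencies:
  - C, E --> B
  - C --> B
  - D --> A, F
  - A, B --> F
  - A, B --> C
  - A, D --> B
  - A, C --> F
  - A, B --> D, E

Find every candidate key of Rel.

{A, B}, {A, C}, {D}

{D}⁺ = {A, B, C, D, E, F}, which is every attribute, so {D} is a candidate key.
{A, B}⁺ = {A, B, C, D, E, F}, which is every attribute, so {A, B} is a candidate key.
{A, C}⁺ = {A, B, C, D, E, F}, which is every attribute, so {A, C} is a candidate key.
No proper subset of any of these is a key, and no other minimal superkey exists.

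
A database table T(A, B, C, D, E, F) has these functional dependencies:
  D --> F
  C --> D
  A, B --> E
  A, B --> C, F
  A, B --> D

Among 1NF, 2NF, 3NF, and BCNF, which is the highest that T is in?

Candidate key: {A, B}. Prime attributes: {A, B}.
D --> F breaks BCNF: {D}⁺ = {D, F}, so {D} is not a superkey.
D --> F determines the non-prime attribute {F} from a non-superkey — 3NF is violated.
Checking every proper subset of each key, none determines a non-prime attribute — 2NF is satisfied.

2NF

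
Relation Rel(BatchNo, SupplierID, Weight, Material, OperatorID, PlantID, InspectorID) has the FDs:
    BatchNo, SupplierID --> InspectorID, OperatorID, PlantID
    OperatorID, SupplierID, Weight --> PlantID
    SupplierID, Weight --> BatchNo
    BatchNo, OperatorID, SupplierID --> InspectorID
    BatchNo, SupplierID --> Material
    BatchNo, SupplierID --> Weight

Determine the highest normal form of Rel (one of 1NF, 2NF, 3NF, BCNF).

BCNF

Candidate keys: {BatchNo, SupplierID}, {SupplierID, Weight}. Prime attributes: {BatchNo, SupplierID, Weight}.
The left-hand side of every FD is a superkey, so BCNF is satisfied.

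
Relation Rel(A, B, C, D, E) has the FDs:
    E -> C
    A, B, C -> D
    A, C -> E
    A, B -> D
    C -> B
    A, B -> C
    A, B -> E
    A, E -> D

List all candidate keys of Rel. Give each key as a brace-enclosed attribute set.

{A, B}, {A, C}, {A, E}

Attributes never on any right-hand side: {A} — every candidate key must contain it.
Closure of {A, B} is {A, B, C, D, E}, the whole schema; {A, B} is a candidate key.
Closure of {A, C} is {A, B, C, D, E}, the whole schema; {A, C} is a candidate key.
Closure of {A, E} is {A, B, C, D, E}, the whole schema; {A, E} is a candidate key.
Any other superkey properly contains one of these, so there are no further candidate keys.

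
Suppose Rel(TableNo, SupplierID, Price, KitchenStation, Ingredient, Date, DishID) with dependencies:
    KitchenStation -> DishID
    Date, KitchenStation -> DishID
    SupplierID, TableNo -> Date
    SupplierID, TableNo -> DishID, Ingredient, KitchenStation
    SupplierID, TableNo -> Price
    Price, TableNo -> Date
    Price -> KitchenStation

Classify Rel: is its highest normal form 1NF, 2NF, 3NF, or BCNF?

Candidate key: {SupplierID, TableNo}. Prime attributes: {SupplierID, TableNo}.
KitchenStation -> DishID breaks BCNF: {KitchenStation}⁺ = {DishID, KitchenStation}, so {KitchenStation} is not a superkey.
Because {DishID} is non-prime and the left side of KitchenStation -> DishID is not a superkey, the relation is not in 3NF.
Checking every proper subset of each key, none determines a non-prime attribute — 2NF is satisfied.

2NF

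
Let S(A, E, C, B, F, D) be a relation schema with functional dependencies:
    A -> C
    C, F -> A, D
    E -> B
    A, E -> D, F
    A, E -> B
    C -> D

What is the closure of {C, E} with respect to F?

Start with {C, E}.
E -> B applies; add {B} → now {B, C, E}.
C -> D applies; add {D} → now {B, C, D, E}.
No further FD applies.

{B, C, D, E}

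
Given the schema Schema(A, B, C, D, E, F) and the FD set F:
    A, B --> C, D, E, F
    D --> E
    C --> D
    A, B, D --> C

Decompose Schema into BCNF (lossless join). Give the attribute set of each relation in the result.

{A, B, C, F}; {C, D}; {D, E}

Candidate key of the original relation: {A, B}.
Within {A, B, C, D, E, F}: {D}⁺ ∩ {A, B, C, D, E, F} = {D, E}, not the whole set, so D --> E violates BCNF; decompose into {D, E} and {A, B, C, D, F}.
{D, E} is in BCNF.
Within {A, B, C, D, F}: {C}⁺ ∩ {A, B, C, D, F} = {C, D}, not the whole set, so C --> D violates BCNF; decompose into {C, D} and {A, B, C, F}.
{C, D} is in BCNF.
{A, B, C, F} is in BCNF.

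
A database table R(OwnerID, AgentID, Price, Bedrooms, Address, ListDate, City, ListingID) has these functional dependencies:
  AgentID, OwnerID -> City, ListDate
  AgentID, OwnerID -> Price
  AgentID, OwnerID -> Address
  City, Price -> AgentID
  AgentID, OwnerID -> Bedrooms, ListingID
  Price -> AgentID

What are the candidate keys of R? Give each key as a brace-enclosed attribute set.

{AgentID, OwnerID}, {OwnerID, Price}

{OwnerID} never appears on the right of any FD, so every key must include it.
{AgentID, OwnerID}⁺ = {Address, AgentID, Bedrooms, City, ListDate, ListingID, OwnerID, Price} — all of the relation — so {AgentID, OwnerID} is a candidate key.
{OwnerID, Price}⁺ = {Address, AgentID, Bedrooms, City, ListDate, ListingID, OwnerID, Price} — all of the relation — so {OwnerID, Price} is a candidate key.
No proper subset of any of these is a key, and no other minimal superkey exists.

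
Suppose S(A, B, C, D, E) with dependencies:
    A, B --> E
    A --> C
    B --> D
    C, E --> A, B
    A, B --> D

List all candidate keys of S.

{A, B}, {A, E}, {C, E}

{A, B} is a candidate key since {A, B}⁺ = {A, B, C, D, E} covers every attribute.
{A, E} is a candidate key since {A, E}⁺ = {A, B, C, D, E} covers every attribute.
{C, E} is a candidate key since {C, E}⁺ = {A, B, C, D, E} covers every attribute.
Any other superkey properly contains one of these, so there are no further candidate keys.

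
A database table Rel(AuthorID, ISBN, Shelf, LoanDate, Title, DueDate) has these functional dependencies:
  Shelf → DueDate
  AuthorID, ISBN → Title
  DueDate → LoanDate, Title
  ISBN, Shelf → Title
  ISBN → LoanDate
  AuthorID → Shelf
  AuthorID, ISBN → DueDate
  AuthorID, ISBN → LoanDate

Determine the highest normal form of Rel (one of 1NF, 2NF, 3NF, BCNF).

Candidate key: {AuthorID, ISBN}. Prime attributes: {AuthorID, ISBN}.
For Shelf → DueDate we have {Shelf}⁺ = {DueDate, LoanDate, Shelf, Title}; {Shelf} is not a superkey, so BCNF fails.
Shelf → DueDate has non-prime {DueDate} on the right and a non-superkey on the left, so 3NF fails.
Since {AuthorID} ⊂ {AuthorID, ISBN} and {AuthorID}⁺ ⊇ {DueDate, LoanDate, Shelf, Title} with {DueDate, LoanDate, Shelf, Title} non-prime, there is a partial dependency; 2NF fails.

1NF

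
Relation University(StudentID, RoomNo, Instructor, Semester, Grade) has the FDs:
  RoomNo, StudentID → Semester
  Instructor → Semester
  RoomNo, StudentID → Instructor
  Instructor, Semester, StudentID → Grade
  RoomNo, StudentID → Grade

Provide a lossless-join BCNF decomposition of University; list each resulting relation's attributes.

{Grade, Instructor, StudentID}; {Instructor, RoomNo, StudentID}; {Instructor, Semester}

Candidate key of the original relation: {RoomNo, StudentID}.
{Grade, Instructor, RoomNo, Semester, StudentID}: {Instructor} determines {Instructor, Semester} here but is not a superkey — split on Instructor → Semester, giving {Instructor, Semester} and {Grade, Instructor, RoomNo, StudentID}.
{Instructor, Semester} is in BCNF.
{Grade, Instructor, RoomNo, StudentID}: {Instructor, StudentID} determines {Grade, Instructor, StudentID} here but is not a superkey — split on Instructor, StudentID → Grade, giving {Grade, Instructor, StudentID} and {Instructor, RoomNo, StudentID}.
{Grade, Instructor, StudentID} is in BCNF.
{Instructor, RoomNo, StudentID} is in BCNF.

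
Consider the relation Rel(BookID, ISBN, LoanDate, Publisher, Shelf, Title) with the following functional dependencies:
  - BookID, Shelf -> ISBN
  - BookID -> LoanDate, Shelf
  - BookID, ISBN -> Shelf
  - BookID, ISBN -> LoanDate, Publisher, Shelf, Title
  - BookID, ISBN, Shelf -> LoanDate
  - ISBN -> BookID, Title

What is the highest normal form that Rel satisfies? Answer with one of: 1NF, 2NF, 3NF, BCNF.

BCNF

Candidate keys: {BookID}, {ISBN}. Prime attributes: {BookID, ISBN}.
The left-hand side of every FD is a superkey, so BCNF is satisfied.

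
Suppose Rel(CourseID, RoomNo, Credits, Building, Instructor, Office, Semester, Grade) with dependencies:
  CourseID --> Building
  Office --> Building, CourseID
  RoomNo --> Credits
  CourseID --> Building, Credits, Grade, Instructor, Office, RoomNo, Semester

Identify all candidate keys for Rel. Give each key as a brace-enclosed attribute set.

{CourseID}, {Office}

Closure of {CourseID} is {Building, CourseID, Credits, Grade, Instructor, Office, RoomNo, Semester}, the whole schema; {CourseID} is a candidate key.
Closure of {Office} is {Building, CourseID, Credits, Grade, Instructor, Office, RoomNo, Semester}, the whole schema; {Office} is a candidate key.
Any other superkey properly contains one of these, so there are no further candidate keys.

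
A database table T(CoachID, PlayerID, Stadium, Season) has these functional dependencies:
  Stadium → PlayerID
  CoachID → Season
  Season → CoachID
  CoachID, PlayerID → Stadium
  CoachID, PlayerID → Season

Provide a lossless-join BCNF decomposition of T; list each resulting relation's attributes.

Candidate keys of the original relation: {CoachID, PlayerID}, {CoachID, Stadium}, {PlayerID, Season}, {Season, Stadium}.
In {CoachID, PlayerID, Season, Stadium}, {Stadium} is not a superkey ({Stadium}⁺ restricted to this set is {PlayerID, Stadium}), so split on Stadium → PlayerID into {PlayerID, Stadium} and {CoachID, Season, Stadium}.
{PlayerID, Stadium} is in BCNF.
In {CoachID, Season, Stadium}, {CoachID} is not a superkey ({CoachID}⁺ restricted to this set is {CoachID, Season}), so split on CoachID → Season into {CoachID, Season} and {CoachID, Stadium}.
{CoachID, Season} is in BCNF.
{CoachID, Stadium} is in BCNF.

{CoachID, Season}; {CoachID, Stadium}; {PlayerID, Stadium}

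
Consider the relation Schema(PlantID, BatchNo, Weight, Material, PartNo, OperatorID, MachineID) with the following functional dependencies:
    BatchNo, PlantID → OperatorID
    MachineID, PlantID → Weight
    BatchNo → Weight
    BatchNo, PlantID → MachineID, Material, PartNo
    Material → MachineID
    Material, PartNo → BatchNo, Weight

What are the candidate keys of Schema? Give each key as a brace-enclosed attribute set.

No FD produces {PlantID}, so it must be in every candidate key.
{BatchNo, PlantID}⁺ = {BatchNo, MachineID, Material, OperatorID, PartNo, PlantID, Weight}, which is every attribute, so {BatchNo, PlantID} is a candidate key.
{Material, PartNo, PlantID}⁺ = {BatchNo, MachineID, Material, OperatorID, PartNo, PlantID, Weight}, which is every attribute, so {Material, PartNo, PlantID} is a candidate key.
These are minimal and exhaustive — every other superkey contains one of them.

{BatchNo, PlantID}, {Material, PartNo, PlantID}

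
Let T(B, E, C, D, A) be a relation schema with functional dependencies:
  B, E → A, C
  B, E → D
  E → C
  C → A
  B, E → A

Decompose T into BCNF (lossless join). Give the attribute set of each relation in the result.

Candidate key of the original relation: {B, E}.
Within {A, B, C, D, E}: {E}⁺ ∩ {A, B, C, D, E} = {A, C, E}, not the whole set, so E → A, C violates BCNF; decompose into {A, C, E} and {B, D, E}.
Within {A, C, E}: {C}⁺ ∩ {A, C, E} = {A, C}, not the whole set, so C → A violates BCNF; decompose into {A, C} and {C, E}.
{A, C} is in BCNF.
{C, E} is in BCNF.
{B, D, E} is in BCNF.

{A, C}; {B, D, E}; {C, E}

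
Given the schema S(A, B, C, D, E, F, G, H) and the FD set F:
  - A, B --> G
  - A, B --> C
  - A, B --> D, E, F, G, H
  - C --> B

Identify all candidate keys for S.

{A, B}, {A, C}

Attributes never on any right-hand side: {A} — every candidate key must contain it.
{A, B} is a candidate key since {A, B}⁺ = {A, B, C, D, E, F, G, H} covers every attribute.
{A, C} is a candidate key since {A, C}⁺ = {A, B, C, D, E, F, G, H} covers every attribute.
These are minimal and exhaustive — every other superkey contains one of them.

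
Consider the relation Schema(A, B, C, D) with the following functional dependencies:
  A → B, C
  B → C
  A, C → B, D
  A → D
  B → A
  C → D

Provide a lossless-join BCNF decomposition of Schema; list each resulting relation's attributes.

{A, B, C}; {C, D}

Candidate keys of the original relation: {A}, {B}.
Within {A, B, C, D}: {C}⁺ ∩ {A, B, C, D} = {C, D}, not the whole set, so C → D violates BCNF; decompose into {C, D} and {A, B, C}.
{C, D} is in BCNF.
{A, B, C} is in BCNF.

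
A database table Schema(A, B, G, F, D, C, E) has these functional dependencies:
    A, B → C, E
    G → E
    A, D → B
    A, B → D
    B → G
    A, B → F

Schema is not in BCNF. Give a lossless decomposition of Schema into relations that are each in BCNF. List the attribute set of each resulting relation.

Candidate keys of the original relation: {A, B}, {A, D}.
Within {A, B, C, D, E, F, G}: {G}⁺ ∩ {A, B, C, D, E, F, G} = {E, G}, not the whole set, so G → E violates BCNF; decompose into {E, G} and {A, B, C, D, F, G}.
{E, G} has no BCNF violation.
Within {A, B, C, D, F, G}: {B}⁺ ∩ {A, B, C, D, F, G} = {B, G}, not the whole set, so B → G violates BCNF; decompose into {B, G} and {A, B, C, D, F}.
{B, G} has no BCNF violation.
{A, B, C, D, F} has no BCNF violation.

{A, B, C, D, F}; {B, G}; {E, G}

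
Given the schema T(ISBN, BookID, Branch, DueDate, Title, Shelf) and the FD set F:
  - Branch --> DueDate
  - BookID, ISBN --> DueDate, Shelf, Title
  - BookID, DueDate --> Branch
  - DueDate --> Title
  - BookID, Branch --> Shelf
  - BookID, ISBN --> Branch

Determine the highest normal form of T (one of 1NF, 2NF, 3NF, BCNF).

2NF

Candidate key: {BookID, ISBN}. Prime attributes: {BookID, ISBN}.
Branch --> DueDate breaks BCNF: {Branch}⁺ = {Branch, DueDate, Title}, so {Branch} is not a superkey.
Branch --> DueDate determines the non-prime attribute {DueDate} from a non-superkey — 3NF is violated.
Checking every proper subset of each key, none determines a non-prime attribute — 2NF is satisfied.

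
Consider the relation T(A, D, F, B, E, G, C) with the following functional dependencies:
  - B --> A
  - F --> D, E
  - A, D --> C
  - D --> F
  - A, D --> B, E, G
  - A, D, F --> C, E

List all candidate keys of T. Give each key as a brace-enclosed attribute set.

{A, D}, {A, F}, {B, D}, {B, F}

{A, D}⁺ = {A, B, C, D, E, F, G} — all of the relation — so {A, D} is a candidate key.
{A, F}⁺ = {A, B, C, D, E, F, G} — all of the relation — so {A, F} is a candidate key.
{B, D}⁺ = {A, B, C, D, E, F, G} — all of the relation — so {B, D} is a candidate key.
{B, F}⁺ = {A, B, C, D, E, F, G} — all of the relation — so {B, F} is a candidate key.
No proper subset of any of these is a key, and no other minimal superkey exists.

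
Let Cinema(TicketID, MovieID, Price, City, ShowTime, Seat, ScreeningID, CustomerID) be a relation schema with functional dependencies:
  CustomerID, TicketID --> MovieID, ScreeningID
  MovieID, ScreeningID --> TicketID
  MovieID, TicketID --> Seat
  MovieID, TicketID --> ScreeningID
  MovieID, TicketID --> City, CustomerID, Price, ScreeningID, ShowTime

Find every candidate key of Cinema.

{CustomerID, TicketID}⁺ = {City, CustomerID, MovieID, Price, ScreeningID, Seat, ShowTime, TicketID} — all of the relation — so {CustomerID, TicketID} is a candidate key.
{MovieID, ScreeningID}⁺ = {City, CustomerID, MovieID, Price, ScreeningID, Seat, ShowTime, TicketID} — all of the relation — so {MovieID, ScreeningID} is a candidate key.
{MovieID, TicketID}⁺ = {City, CustomerID, MovieID, Price, ScreeningID, Seat, ShowTime, TicketID} — all of the relation — so {MovieID, TicketID} is a candidate key.
Any other superkey properly contains one of these, so there are no further candidate keys.

{CustomerID, TicketID}, {MovieID, ScreeningID}, {MovieID, TicketID}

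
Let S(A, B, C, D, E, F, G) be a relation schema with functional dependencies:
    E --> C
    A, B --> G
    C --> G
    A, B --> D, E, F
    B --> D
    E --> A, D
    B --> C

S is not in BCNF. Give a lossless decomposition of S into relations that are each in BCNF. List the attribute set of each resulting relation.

{A, C, D, E}; {B, E, F}; {C, G}

Candidate keys of the original relation: {A, B}, {B, E}.
In {A, B, C, D, E, F, G}, {E} is not a superkey ({E}⁺ restricted to this set is {A, C, D, E, G}), so split on E --> A, C, D, G into {A, C, D, E, G} and {B, E, F}.
In {A, C, D, E, G}, {C} is not a superkey ({C}⁺ restricted to this set is {C, G}), so split on C --> G into {C, G} and {A, C, D, E}.
{C, G}: every determinant is a superkey — BCNF.
{A, C, D, E}: every determinant is a superkey — BCNF.
{B, E, F}: every determinant is a superkey — BCNF.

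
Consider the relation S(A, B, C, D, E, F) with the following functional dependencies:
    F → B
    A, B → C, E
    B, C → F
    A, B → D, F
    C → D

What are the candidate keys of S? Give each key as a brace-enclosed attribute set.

{A, B}, {A, F}

Attributes never on any right-hand side: {A} — every candidate key must contain it.
{A, B}⁺ = {A, B, C, D, E, F}, which is every attribute, so {A, B} is a candidate key.
{A, F}⁺ = {A, B, C, D, E, F}, which is every attribute, so {A, F} is a candidate key.
No proper subset of any of these is a key, and no other minimal superkey exists.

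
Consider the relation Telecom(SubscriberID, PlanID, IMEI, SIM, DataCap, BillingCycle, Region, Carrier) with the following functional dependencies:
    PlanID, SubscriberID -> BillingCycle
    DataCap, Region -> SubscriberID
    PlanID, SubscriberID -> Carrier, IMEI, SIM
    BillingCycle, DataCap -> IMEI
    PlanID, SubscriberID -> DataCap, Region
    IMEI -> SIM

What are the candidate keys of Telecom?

{DataCap, PlanID, Region}, {PlanID, SubscriberID}

Attributes never on any right-hand side: {PlanID} — every candidate key must contain it.
{PlanID, SubscriberID}⁺ = {BillingCycle, Carrier, DataCap, IMEI, PlanID, Region, SIM, SubscriberID}, which is every attribute, so {PlanID, SubscriberID} is a candidate key.
{DataCap, PlanID, Region}⁺ = {BillingCycle, Carrier, DataCap, IMEI, PlanID, Region, SIM, SubscriberID}, which is every attribute, so {DataCap, PlanID, Region} is a candidate key.
No proper subset of any of these is a key, and no other minimal superkey exists.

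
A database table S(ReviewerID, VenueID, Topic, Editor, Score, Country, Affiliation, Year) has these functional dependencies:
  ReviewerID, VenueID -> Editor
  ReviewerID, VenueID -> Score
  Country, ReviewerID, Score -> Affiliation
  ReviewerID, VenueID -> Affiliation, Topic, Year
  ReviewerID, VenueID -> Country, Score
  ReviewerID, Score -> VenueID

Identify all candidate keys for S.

{ReviewerID} never appears on the right of any FD, so every key must include it.
{ReviewerID, Score}⁺ = {Affiliation, Country, Editor, ReviewerID, Score, Topic, VenueID, Year} — all of the relation — so {ReviewerID, Score} is a candidate key.
{ReviewerID, VenueID}⁺ = {Affiliation, Country, Editor, ReviewerID, Score, Topic, VenueID, Year} — all of the relation — so {ReviewerID, VenueID} is a candidate key.
Any other superkey properly contains one of these, so there are no further candidate keys.

{ReviewerID, Score}, {ReviewerID, VenueID}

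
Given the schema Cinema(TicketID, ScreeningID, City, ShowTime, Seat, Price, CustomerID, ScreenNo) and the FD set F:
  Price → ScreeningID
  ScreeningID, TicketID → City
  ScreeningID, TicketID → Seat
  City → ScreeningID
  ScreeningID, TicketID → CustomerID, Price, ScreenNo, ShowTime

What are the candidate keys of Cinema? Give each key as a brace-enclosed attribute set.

Attributes never on any right-hand side: {TicketID} — every candidate key must contain it.
{City, TicketID}⁺ = {City, CustomerID, Price, ScreenNo, ScreeningID, Seat, ShowTime, TicketID} — all of the relation — so {City, TicketID} is a candidate key.
{Price, TicketID}⁺ = {City, CustomerID, Price, ScreenNo, ScreeningID, Seat, ShowTime, TicketID} — all of the relation — so {Price, TicketID} is a candidate key.
{ScreeningID, TicketID}⁺ = {City, CustomerID, Price, ScreenNo, ScreeningID, Seat, ShowTime, TicketID} — all of the relation — so {ScreeningID, TicketID} is a candidate key.
Any other superkey properly contains one of these, so there are no further candidate keys.

{City, TicketID}, {Price, TicketID}, {ScreeningID, TicketID}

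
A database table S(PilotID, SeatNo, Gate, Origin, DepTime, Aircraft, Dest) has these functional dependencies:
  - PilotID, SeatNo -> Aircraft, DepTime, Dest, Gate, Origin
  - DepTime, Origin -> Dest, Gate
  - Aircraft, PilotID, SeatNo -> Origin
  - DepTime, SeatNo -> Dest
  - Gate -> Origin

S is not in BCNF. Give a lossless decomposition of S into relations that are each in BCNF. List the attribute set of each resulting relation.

Candidate key of the original relation: {PilotID, SeatNo}.
Within {Aircraft, DepTime, Dest, Gate, Origin, PilotID, SeatNo}: {DepTime, Origin}⁺ ∩ {Aircraft, DepTime, Dest, Gate, Origin, PilotID, SeatNo} = {DepTime, Dest, Gate, Origin}, not the whole set, so DepTime, Origin -> Dest, Gate violates BCNF; decompose into {DepTime, Dest, Gate, Origin} and {Aircraft, DepTime, Origin, PilotID, SeatNo}.
Within {DepTime, Dest, Gate, Origin}: {Gate}⁺ ∩ {DepTime, Dest, Gate, Origin} = {Gate, Origin}, not the whole set, so Gate -> Origin violates BCNF; decompose into {Gate, Origin} and {DepTime, Dest, Gate}.
{Gate, Origin} has no BCNF violation.
{DepTime, Dest, Gate} has no BCNF violation.
{Aircraft, DepTime, Origin, PilotID, SeatNo} has no BCNF violation.

{Aircraft, DepTime, Origin, PilotID, SeatNo}; {DepTime, Dest, Gate}; {Gate, Origin}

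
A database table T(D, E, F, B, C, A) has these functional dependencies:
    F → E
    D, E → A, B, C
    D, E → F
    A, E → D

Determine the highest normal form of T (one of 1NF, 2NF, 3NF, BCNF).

Candidate keys: {A, E}, {A, F}, {D, E}, {D, F}. Prime attributes: {A, D, E, F}.
For F → E we have {F}⁺ = {E, F}; {F} is not a superkey, so BCNF fails.
Since {E} ⊆ prime attributes and every other non-superkey FD also has a prime right side, the schema is in 3NF.

3NF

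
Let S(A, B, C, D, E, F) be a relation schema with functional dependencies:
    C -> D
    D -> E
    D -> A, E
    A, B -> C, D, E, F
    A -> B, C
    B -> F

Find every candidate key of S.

Closure of {A} is {A, B, C, D, E, F}, the whole schema; {A} is a candidate key.
Closure of {C} is {A, B, C, D, E, F}, the whole schema; {C} is a candidate key.
Closure of {D} is {A, B, C, D, E, F}, the whole schema; {D} is a candidate key.
Any other superkey properly contains one of these, so there are no further candidate keys.

{A}, {C}, {D}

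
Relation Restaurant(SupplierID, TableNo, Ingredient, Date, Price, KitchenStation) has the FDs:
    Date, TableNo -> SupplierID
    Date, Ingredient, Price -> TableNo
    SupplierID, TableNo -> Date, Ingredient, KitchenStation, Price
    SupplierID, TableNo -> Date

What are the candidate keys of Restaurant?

{Date, TableNo} is a candidate key since {Date, TableNo}⁺ = {Date, Ingredient, KitchenStation, Price, SupplierID, TableNo} covers every attribute.
{SupplierID, TableNo} is a candidate key since {SupplierID, TableNo}⁺ = {Date, Ingredient, KitchenStation, Price, SupplierID, TableNo} covers every attribute.
{Date, Ingredient, Price} is a candidate key since {Date, Ingredient, Price}⁺ = {Date, Ingredient, KitchenStation, Price, SupplierID, TableNo} covers every attribute.
No proper subset of any of these is a key, and no other minimal superkey exists.

{Date, Ingredient, Price}, {Date, TableNo}, {SupplierID, TableNo}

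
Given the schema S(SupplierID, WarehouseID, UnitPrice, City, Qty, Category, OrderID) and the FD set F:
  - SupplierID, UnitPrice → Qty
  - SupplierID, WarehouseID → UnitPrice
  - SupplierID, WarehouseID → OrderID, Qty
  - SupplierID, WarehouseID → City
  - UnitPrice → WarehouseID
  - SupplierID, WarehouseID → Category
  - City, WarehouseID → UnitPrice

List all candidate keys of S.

No FD produces {SupplierID}, so it must be in every candidate key.
{SupplierID, UnitPrice}⁺ = {Category, City, OrderID, Qty, SupplierID, UnitPrice, WarehouseID} — all of the relation — so {SupplierID, UnitPrice} is a candidate key.
{SupplierID, WarehouseID}⁺ = {Category, City, OrderID, Qty, SupplierID, UnitPrice, WarehouseID} — all of the relation — so {SupplierID, WarehouseID} is a candidate key.
These are minimal and exhaustive — every other superkey contains one of them.

{SupplierID, UnitPrice}, {SupplierID, WarehouseID}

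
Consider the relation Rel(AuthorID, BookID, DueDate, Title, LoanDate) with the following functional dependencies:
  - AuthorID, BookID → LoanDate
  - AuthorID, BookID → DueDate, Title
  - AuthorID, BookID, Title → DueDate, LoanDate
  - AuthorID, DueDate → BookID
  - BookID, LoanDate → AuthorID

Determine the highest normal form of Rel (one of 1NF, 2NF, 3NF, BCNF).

BCNF

Candidate keys: {AuthorID, BookID}, {AuthorID, DueDate}, {BookID, LoanDate}. Prime attributes: {AuthorID, BookID, DueDate, LoanDate}.
Every FD has a superkey on the left, so the relation is in BCNF.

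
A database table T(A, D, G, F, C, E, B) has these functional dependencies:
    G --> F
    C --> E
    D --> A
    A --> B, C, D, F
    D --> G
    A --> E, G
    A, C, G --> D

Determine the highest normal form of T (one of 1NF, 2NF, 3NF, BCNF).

2NF

Candidate keys: {A}, {D}. Prime attributes: {A, D}.
For G --> F we have {G}⁺ = {F, G}; {G} is not a superkey, so BCNF fails.
G --> F has non-prime {F} on the right and a non-superkey on the left, so 3NF fails.
With only single-attribute keys there can be no partial dependency, so 2NF holds.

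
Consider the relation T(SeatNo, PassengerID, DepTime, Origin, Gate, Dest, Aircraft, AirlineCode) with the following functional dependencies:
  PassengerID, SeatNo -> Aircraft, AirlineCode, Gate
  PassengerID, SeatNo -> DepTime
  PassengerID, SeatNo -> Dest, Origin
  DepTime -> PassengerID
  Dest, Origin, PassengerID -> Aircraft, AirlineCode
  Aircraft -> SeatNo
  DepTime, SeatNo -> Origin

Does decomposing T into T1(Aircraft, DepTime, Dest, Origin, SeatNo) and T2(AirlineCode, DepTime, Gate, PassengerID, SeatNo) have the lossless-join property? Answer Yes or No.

Yes

T1 ∩ T2 = {DepTime, SeatNo}; its closure under F is {Aircraft, AirlineCode, DepTime, Dest, Gate, Origin, PassengerID, SeatNo}.
Since T1 ⊆ {Aircraft, AirlineCode, DepTime, Dest, Gate, Origin, PassengerID, SeatNo}, the intersection is a superkey of T1; the decomposition is lossless.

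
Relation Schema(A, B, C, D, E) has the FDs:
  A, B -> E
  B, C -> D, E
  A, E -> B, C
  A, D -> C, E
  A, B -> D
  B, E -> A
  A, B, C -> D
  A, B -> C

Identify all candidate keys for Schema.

{A, B}⁺ = {A, B, C, D, E} — all of the relation — so {A, B} is a candidate key.
{A, D}⁺ = {A, B, C, D, E} — all of the relation — so {A, D} is a candidate key.
{A, E}⁺ = {A, B, C, D, E} — all of the relation — so {A, E} is a candidate key.
{B, C}⁺ = {A, B, C, D, E} — all of the relation — so {B, C} is a candidate key.
{B, E}⁺ = {A, B, C, D, E} — all of the relation — so {B, E} is a candidate key.
No proper subset of any of these is a key, and no other minimal superkey exists.

{A, B}, {A, D}, {A, E}, {B, C}, {B, E}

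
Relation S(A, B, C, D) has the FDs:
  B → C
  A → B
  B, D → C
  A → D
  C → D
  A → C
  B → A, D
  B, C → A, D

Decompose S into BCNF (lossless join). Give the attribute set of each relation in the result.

{A, B, C}; {C, D}

Candidate keys of the original relation: {A}, {B}.
Within {A, B, C, D}: {C}⁺ ∩ {A, B, C, D} = {C, D}, not the whole set, so C → D violates BCNF; decompose into {C, D} and {A, B, C}.
{C, D} has no BCNF violation.
{A, B, C} has no BCNF violation.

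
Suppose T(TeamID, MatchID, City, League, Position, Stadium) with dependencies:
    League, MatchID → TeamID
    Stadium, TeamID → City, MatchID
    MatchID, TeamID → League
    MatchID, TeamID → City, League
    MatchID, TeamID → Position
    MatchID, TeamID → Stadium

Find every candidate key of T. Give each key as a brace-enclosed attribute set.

Closure of {League, MatchID} is {City, League, MatchID, Position, Stadium, TeamID}, the whole schema; {League, MatchID} is a candidate key.
Closure of {MatchID, TeamID} is {City, League, MatchID, Position, Stadium, TeamID}, the whole schema; {MatchID, TeamID} is a candidate key.
Closure of {Stadium, TeamID} is {City, League, MatchID, Position, Stadium, TeamID}, the whole schema; {Stadium, TeamID} is a candidate key.
Any other superkey properly contains one of these, so there are no further candidate keys.

{League, MatchID}, {MatchID, TeamID}, {Stadium, TeamID}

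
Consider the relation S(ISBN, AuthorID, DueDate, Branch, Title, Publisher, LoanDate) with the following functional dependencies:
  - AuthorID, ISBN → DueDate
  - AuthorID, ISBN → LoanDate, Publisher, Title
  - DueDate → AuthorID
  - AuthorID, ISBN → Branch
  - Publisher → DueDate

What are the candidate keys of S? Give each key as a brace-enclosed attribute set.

{AuthorID, ISBN}, {DueDate, ISBN}, {ISBN, Publisher}

No FD produces {ISBN}, so it must be in every candidate key.
{AuthorID, ISBN}⁺ = {AuthorID, Branch, DueDate, ISBN, LoanDate, Publisher, Title}, which is every attribute, so {AuthorID, ISBN} is a candidate key.
{DueDate, ISBN}⁺ = {AuthorID, Branch, DueDate, ISBN, LoanDate, Publisher, Title}, which is every attribute, so {DueDate, ISBN} is a candidate key.
{ISBN, Publisher}⁺ = {AuthorID, Branch, DueDate, ISBN, LoanDate, Publisher, Title}, which is every attribute, so {ISBN, Publisher} is a candidate key.
These are minimal and exhaustive — every other superkey contains one of them.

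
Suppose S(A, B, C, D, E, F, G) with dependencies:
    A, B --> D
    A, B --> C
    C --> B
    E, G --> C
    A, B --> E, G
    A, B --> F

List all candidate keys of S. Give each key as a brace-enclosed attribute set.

{A, B}, {A, C}, {A, E, G}

{A} never appears on the right of any FD, so every key must include it.
{A, B}⁺ = {A, B, C, D, E, F, G} — all of the relation — so {A, B} is a candidate key.
{A, C}⁺ = {A, B, C, D, E, F, G} — all of the relation — so {A, C} is a candidate key.
{A, E, G}⁺ = {A, B, C, D, E, F, G} — all of the relation — so {A, E, G} is a candidate key.
Any other superkey properly contains one of these, so there are no further candidate keys.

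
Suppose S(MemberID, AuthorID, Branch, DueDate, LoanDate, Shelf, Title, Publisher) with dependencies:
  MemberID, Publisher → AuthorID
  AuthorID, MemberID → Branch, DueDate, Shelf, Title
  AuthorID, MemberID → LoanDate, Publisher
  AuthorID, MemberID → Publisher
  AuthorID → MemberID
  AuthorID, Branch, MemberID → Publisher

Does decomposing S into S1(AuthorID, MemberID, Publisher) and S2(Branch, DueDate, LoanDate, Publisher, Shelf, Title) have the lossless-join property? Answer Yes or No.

No

Common attributes: {Publisher}; their closure is {Publisher}.
S1 ⊄ {Publisher} and S2 ⊄ {Publisher}, so the split is lossy.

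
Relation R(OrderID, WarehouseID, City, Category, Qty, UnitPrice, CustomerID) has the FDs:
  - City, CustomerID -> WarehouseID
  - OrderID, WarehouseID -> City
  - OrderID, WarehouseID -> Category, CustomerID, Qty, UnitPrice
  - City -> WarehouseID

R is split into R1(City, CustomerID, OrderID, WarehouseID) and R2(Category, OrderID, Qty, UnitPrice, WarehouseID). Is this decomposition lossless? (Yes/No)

Yes

R1 ∩ R2 = {OrderID, WarehouseID}; its closure under F is {Category, City, CustomerID, OrderID, Qty, UnitPrice, WarehouseID}.
This includes all of R1, so the common attributes are a superkey of R1 — the join is lossless.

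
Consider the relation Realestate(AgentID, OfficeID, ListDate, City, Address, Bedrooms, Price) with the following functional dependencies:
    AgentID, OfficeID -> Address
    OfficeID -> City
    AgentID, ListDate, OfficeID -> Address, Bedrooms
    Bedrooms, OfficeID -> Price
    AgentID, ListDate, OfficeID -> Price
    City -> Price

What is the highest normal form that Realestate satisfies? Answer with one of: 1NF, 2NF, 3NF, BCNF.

Candidate key: {AgentID, ListDate, OfficeID}. Prime attributes: {AgentID, ListDate, OfficeID}.
For AgentID, OfficeID -> Address we have {AgentID, OfficeID}⁺ = {Address, AgentID, City, OfficeID, Price}; {AgentID, OfficeID} is not a superkey, so BCNF fails.
AgentID, OfficeID -> Address has non-prime {Address} on the right and a non-superkey on the left, so 3NF fails.
Since {OfficeID} ⊂ {AgentID, ListDate, OfficeID} and {OfficeID}⁺ ⊇ {City, Price} with {City, Price} non-prime, there is a partial dependency; 2NF fails.

1NF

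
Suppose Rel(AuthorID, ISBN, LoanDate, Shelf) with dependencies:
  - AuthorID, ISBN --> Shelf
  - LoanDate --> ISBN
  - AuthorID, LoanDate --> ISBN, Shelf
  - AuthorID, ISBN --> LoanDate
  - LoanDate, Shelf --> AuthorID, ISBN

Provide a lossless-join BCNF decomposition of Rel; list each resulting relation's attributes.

Candidate keys of the original relation: {AuthorID, ISBN}, {AuthorID, LoanDate}, {LoanDate, Shelf}.
Within {AuthorID, ISBN, LoanDate, Shelf}: {LoanDate}⁺ ∩ {AuthorID, ISBN, LoanDate, Shelf} = {ISBN, LoanDate}, not the whole set, so LoanDate --> ISBN violates BCNF; decompose into {ISBN, LoanDate} and {AuthorID, LoanDate, Shelf}.
{ISBN, LoanDate} is in BCNF.
{AuthorID, LoanDate, Shelf} is in BCNF.

{AuthorID, LoanDate, Shelf}; {ISBN, LoanDate}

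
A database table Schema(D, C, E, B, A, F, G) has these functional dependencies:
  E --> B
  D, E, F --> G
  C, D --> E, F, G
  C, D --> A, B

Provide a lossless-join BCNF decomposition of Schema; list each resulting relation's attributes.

{A, C, D, E, F}; {B, E}; {D, E, F, G}

Candidate key of the original relation: {C, D}.
{A, B, C, D, E, F, G}: {E} determines {B, E} here but is not a superkey — split on E --> B, giving {B, E} and {A, C, D, E, F, G}.
{B, E} is in BCNF.
{A, C, D, E, F, G}: {D, E, F} determines {D, E, F, G} here but is not a superkey — split on D, E, F --> G, giving {D, E, F, G} and {A, C, D, E, F}.
{D, E, F, G} is in BCNF.
{A, C, D, E, F} is in BCNF.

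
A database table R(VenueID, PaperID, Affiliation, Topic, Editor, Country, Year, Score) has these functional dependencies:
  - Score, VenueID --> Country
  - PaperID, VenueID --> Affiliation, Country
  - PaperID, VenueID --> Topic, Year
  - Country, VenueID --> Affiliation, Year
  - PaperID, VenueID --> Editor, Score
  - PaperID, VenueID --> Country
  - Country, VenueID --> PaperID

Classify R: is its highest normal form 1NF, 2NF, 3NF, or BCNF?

Candidate keys: {Country, VenueID}, {PaperID, VenueID}, {Score, VenueID}. Prime attributes: {Country, PaperID, Score, VenueID}.
The left-hand side of every FD is a superkey, so BCNF is satisfied.

BCNF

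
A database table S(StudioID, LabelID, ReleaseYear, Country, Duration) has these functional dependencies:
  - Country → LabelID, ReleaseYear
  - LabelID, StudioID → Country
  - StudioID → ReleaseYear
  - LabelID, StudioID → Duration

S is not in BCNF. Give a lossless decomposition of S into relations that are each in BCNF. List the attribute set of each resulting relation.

{Country, Duration, StudioID}; {Country, LabelID, ReleaseYear}

Candidate keys of the original relation: {Country, StudioID}, {LabelID, StudioID}.
Within {Country, Duration, LabelID, ReleaseYear, StudioID}: {Country}⁺ ∩ {Country, Duration, LabelID, ReleaseYear, StudioID} = {Country, LabelID, ReleaseYear}, not the whole set, so Country → LabelID, ReleaseYear violates BCNF; decompose into {Country, LabelID, ReleaseYear} and {Country, Duration, StudioID}.
{Country, LabelID, ReleaseYear}: every determinant is a superkey — BCNF.
{Country, Duration, StudioID}: every determinant is a superkey — BCNF.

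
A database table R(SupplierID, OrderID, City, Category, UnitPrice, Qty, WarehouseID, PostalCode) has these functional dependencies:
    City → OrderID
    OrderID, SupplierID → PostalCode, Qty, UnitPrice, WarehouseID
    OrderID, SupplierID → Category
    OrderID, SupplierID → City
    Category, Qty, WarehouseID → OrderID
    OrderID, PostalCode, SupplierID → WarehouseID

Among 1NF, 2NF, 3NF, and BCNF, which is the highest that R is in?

3NF

Candidate keys: {Category, Qty, SupplierID, WarehouseID}, {City, SupplierID}, {OrderID, SupplierID}. Prime attributes: {Category, City, OrderID, Qty, SupplierID, WarehouseID}.
City → OrderID breaks BCNF: {City}⁺ = {City, OrderID}, so {City} is not a superkey.
But every attribute on its right side ({OrderID}) is prime, and the same holds for every other non-superkey FD, so 3NF still holds.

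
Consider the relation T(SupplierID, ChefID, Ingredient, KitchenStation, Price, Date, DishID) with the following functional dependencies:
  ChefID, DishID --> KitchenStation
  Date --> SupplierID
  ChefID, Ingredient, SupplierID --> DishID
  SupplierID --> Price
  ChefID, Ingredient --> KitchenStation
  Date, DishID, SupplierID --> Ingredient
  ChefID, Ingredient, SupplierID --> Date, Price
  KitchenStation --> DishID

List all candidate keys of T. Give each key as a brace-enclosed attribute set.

{ChefID} never appears on the right of any FD, so every key must include it.
{ChefID, Date, DishID} is a candidate key since {ChefID, Date, DishID}⁺ = {ChefID, Date, DishID, Ingredient, KitchenStation, Price, SupplierID} covers every attribute.
{ChefID, Date, Ingredient} is a candidate key since {ChefID, Date, Ingredient}⁺ = {ChefID, Date, DishID, Ingredient, KitchenStation, Price, SupplierID} covers every attribute.
{ChefID, Date, KitchenStation} is a candidate key since {ChefID, Date, KitchenStation}⁺ = {ChefID, Date, DishID, Ingredient, KitchenStation, Price, SupplierID} covers every attribute.
{ChefID, Ingredient, SupplierID} is a candidate key since {ChefID, Ingredient, SupplierID}⁺ = {ChefID, Date, DishID, Ingredient, KitchenStation, Price, SupplierID} covers every attribute.
Any other superkey properly contains one of these, so there are no further candidate keys.

{ChefID, Date, DishID}, {ChefID, Date, Ingredient}, {ChefID, Date, KitchenStation}, {ChefID, Ingredient, SupplierID}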